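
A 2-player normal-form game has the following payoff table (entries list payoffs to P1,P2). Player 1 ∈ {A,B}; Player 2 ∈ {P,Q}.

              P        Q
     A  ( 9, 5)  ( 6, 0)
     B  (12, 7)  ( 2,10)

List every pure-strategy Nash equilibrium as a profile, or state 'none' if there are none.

(A,P): not NE [P1→B gives 12>9]
(A,Q): not NE [P2→P gives 5>0]
(B,P): not NE [P2→Q gives 10>7]
(B,Q): not NE [P1→A gives 6>2]

PSNE: ∅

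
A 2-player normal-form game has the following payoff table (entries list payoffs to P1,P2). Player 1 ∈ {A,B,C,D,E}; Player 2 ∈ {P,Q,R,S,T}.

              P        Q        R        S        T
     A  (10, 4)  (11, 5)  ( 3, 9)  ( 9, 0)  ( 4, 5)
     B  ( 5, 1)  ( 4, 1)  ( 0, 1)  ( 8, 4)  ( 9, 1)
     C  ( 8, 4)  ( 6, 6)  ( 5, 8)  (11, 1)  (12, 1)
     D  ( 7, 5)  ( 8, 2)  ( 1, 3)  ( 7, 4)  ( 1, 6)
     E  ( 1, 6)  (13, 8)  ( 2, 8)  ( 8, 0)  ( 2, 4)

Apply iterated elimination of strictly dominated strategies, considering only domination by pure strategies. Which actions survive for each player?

P1 drop B (C beats it: P:8>5 Q:6>4 R:5>0 S:11>8 T:12>9)
P1 drop D (A beats it: P:10>7 Q:11>8 R:3>1 S:9>7 T:4>1)
P2 drop P (Q beats it: A:5>4 C:6>4 E:8>6)
P2 drop S (Q beats it: A:5>0 C:6>1 E:8>0)
P2 drop T (R beats it: A:9>5 C:8>1 E:8>4)
P1→{A,C,E} P2→{Q,R}

IESDS → P1:{A,C,E} P2:{Q,R}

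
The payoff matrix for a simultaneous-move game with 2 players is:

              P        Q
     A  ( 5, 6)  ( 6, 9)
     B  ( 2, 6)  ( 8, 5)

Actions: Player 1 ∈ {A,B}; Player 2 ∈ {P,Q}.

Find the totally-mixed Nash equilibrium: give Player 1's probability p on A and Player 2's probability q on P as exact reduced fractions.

P1 indiff ⇒ q·5+(1-q)·6 = q·2+(1-q)·8 ⇒ q(3) = (1-q)(2) ⇒ q = 2/5
P2 indiff ⇒ p·6+(1-p)·6 = p·9+(1-p)·5 ⇒ p(-3) = (1-p)(-1) ⇒ p = 1/4

P1 mixes 1/4 on A; P2 mixes 2/5 on P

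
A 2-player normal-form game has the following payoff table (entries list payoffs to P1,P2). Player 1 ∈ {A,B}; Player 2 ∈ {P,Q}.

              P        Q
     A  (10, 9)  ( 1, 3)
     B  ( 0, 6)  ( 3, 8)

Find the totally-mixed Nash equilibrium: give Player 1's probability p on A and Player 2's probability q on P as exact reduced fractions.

(p,q) = (1/4, 1/6)

P1 indiff ⇒ q·10+(1-q)·1 = q·0+(1-q)·3 ⇒ q(10) = (1-q)(2) ⇒ q = 1/6
P2 indiff ⇒ p·9+(1-p)·6 = p·3+(1-p)·8 ⇒ p(6) = (1-p)(2) ⇒ p = 1/4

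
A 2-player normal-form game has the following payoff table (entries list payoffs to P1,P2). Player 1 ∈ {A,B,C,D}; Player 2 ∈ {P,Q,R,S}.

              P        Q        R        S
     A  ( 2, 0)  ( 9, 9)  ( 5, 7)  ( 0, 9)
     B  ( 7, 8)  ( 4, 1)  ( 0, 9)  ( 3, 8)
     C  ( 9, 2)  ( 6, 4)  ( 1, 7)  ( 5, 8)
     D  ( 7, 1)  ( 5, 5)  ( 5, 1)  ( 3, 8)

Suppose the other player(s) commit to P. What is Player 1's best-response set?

u_1(A vs P) = 2
u_1(B vs P) = 7
u_1(C vs P) = 9
u_1(D vs P) = 7
max payoff 9 at {C}

BR_1 = {C}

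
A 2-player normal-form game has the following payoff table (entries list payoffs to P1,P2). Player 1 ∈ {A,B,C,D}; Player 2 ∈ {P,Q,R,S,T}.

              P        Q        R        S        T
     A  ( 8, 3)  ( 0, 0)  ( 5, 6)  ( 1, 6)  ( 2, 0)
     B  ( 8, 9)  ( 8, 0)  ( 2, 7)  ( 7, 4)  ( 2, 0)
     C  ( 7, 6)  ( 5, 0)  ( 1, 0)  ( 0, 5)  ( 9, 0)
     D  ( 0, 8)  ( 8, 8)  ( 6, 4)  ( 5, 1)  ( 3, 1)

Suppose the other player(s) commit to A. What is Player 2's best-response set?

u_2(P vs A) = 3
u_2(Q vs A) = 0
u_2(R vs A) = 6
u_2(S vs A) = 6
u_2(T vs A) = 0
max payoff 6 at {R,S}

argmax u_2 = {R,S}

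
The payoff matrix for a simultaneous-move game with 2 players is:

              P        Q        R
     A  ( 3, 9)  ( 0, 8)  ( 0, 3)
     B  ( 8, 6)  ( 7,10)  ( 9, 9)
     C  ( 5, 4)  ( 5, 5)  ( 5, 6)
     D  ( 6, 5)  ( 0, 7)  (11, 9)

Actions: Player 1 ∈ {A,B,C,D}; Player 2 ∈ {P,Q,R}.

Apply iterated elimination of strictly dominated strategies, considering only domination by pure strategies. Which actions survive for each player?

Remaining: P1:{B,D} P2:{Q,R}

P1 drop A (B beats it: P:8>3 Q:7>0 R:9>0)
P1 drop C (B beats it: P:8>5 Q:7>5 R:9>5)
P2 drop P (Q beats it: B:10>6 D:7>5)
P1→{B,D} P2→{Q,R}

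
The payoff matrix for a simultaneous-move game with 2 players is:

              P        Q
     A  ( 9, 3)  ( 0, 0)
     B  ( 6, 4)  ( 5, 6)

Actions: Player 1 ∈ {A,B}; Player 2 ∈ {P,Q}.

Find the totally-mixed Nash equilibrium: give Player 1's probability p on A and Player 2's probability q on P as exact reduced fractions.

(p,q) = (2/5, 5/8)

P1 indiff ⇒ q·9+(1-q)·0 = q·6+(1-q)·5 ⇒ q(3) = (1-q)(5) ⇒ q = 5/8
P2 indiff ⇒ p·3+(1-p)·4 = p·0+(1-p)·6 ⇒ p(3) = (1-p)(2) ⇒ p = 2/5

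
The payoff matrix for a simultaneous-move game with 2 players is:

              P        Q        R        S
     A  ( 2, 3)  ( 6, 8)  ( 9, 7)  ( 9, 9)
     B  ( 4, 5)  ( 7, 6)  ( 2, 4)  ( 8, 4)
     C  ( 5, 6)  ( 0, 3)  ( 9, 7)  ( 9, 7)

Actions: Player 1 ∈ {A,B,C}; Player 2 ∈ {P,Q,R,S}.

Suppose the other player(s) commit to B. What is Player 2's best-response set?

u_2(P vs B) = 5
u_2(Q vs B) = 6
u_2(R vs B) = 4
u_2(S vs B) = 4
max payoff 6 at {Q}

argmax u_2 = {Q}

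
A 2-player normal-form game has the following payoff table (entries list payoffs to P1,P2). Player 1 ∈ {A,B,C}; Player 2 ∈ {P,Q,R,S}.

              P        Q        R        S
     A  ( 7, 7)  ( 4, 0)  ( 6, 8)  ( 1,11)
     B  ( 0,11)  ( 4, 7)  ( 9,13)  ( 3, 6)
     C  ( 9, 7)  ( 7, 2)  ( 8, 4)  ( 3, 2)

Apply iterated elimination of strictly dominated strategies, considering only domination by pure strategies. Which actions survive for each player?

Remaining: P1:{B,C} P2:{P,R}

P1 drop A (C beats it: P:9>7 Q:7>4 R:8>6 S:3>1)
P2 drop Q (P beats it: B:11>7 C:7>2)
P2 drop S (P beats it: B:11>6 C:7>2)
P1→{B,C} P2→{P,R}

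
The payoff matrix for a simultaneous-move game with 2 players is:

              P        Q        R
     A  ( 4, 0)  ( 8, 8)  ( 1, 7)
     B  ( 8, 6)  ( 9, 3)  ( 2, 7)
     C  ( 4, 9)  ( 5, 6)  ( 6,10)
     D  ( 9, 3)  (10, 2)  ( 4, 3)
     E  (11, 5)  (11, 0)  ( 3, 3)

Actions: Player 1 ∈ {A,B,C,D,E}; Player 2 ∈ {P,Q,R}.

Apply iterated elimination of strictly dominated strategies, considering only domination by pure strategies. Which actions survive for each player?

Remaining: P1:{C,D,E} P2:{P,R}

P1 drop A (B beats it: P:8>4 Q:9>8 R:2>1)
P1 drop B (D beats it: P:9>8 Q:10>9 R:4>2)
P2 drop Q (P beats it: C:9>6 D:3>2 E:5>0)
P1→{C,D,E} P2→{P,R}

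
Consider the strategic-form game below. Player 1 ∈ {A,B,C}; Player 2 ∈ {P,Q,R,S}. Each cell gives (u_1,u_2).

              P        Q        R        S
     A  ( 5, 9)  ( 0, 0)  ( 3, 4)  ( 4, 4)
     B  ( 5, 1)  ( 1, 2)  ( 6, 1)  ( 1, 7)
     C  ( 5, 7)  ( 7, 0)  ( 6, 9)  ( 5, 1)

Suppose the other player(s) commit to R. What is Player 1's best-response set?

u_1(A vs R) = 3
u_1(B vs R) = 6
u_1(C vs R) = 6
max payoff 6 at {B,C}

argmax u_1 = {B,C}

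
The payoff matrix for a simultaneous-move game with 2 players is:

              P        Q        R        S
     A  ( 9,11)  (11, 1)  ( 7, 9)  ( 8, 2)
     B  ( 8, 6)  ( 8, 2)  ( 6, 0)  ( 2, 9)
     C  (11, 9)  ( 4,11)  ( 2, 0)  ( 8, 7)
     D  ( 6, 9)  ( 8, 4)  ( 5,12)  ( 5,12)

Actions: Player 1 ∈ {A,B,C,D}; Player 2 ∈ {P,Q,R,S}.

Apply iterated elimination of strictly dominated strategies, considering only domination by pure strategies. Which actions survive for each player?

P1 drop B (A beats it: P:9>8 Q:11>8 R:7>6 S:8>2)
P1 drop D (A beats it: P:9>6 Q:11>8 R:7>5 S:8>5)
P2 drop R (P beats it: A:11>9 C:9>0)
P2 drop S (P beats it: A:11>2 C:9>7)
P1→{A,C} P2→{P,Q}

Survivors P1:{A,C} P2:{P,Q}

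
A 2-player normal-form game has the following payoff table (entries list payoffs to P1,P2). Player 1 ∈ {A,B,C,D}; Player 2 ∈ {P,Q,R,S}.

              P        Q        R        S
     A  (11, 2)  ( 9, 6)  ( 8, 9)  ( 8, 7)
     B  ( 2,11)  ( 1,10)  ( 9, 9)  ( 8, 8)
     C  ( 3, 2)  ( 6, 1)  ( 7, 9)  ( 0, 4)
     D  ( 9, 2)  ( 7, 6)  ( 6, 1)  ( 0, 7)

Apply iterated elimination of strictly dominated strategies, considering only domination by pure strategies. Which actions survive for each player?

P1 drop C (A beats it: P:11>3 Q:9>6 R:8>7 S:8>0)
P1 drop D (A beats it: P:11>9 Q:9>7 R:8>6 S:8>0)
P2 drop S (R beats it: A:9>7 B:9>8)
P1→{A,B} P2→{P,Q,R}

Survivors P1:{A,B} P2:{P,Q,R}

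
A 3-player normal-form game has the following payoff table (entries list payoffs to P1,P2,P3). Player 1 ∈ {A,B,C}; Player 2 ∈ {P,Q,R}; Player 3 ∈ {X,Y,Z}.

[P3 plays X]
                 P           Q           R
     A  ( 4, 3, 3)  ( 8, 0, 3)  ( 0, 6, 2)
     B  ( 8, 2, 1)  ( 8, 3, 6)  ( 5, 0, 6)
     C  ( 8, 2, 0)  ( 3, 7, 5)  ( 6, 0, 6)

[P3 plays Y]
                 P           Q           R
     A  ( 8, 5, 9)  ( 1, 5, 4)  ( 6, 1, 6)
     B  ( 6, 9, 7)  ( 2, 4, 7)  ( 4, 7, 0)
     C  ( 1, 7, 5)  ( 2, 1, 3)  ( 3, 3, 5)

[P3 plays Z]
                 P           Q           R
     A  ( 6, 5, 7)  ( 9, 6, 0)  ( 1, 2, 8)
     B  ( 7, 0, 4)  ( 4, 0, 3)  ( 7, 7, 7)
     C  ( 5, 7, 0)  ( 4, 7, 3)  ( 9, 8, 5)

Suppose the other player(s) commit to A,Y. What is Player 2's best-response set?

P2 best: {P,Q}

u_2(P vs A,Y) = 5
u_2(Q vs A,Y) = 5
u_2(R vs A,Y) = 1
max payoff 5 at {P,Q}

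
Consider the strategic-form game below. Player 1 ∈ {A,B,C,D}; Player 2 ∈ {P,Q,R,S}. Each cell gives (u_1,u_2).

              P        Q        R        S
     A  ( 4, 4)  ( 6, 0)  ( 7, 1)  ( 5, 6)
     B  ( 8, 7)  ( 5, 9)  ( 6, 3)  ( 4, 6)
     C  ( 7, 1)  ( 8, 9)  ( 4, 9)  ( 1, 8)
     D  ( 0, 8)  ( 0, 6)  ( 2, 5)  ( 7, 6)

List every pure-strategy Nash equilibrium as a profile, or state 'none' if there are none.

PSNE = {(C,Q)}

(A,P): not NE [P1→B gives 8>4; P2→S gives 6>4]
(A,Q): not NE [P1→C gives 8>6; P2→S gives 6>0]
(A,R): not NE [P2→S gives 6>1]
(A,S): not NE [P1→D gives 7>5]
(B,P): not NE [P2→Q gives 9>7]
(B,Q): not NE [P1→C gives 8>5]
(B,R): not NE [P1→A gives 7>6; P2→Q gives 9>3]
(B,S): not NE [P1→D gives 7>4; P2→Q gives 9>6]
(C,P): not NE [P1→B gives 8>7; P2→R gives 9>1]
(C,Q): NE
(C,R): not NE [P1→A gives 7>4]
(C,S): not NE [P1→D gives 7>1; P2→R gives 9>8]
(D,P): not NE [P1→B gives 8>0]
(D,Q): not NE [P1→C gives 8>0; P2→P gives 8>6]
(D,R): not NE [P1→A gives 7>2; P2→P gives 8>5]
(D,S): not NE [P2→P gives 8>6]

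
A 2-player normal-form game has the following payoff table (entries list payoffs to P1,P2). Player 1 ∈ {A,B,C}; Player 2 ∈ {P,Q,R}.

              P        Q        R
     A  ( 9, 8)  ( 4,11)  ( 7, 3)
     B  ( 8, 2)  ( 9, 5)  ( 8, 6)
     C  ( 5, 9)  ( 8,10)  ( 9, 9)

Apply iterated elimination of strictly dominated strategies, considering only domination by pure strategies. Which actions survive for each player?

P2 drop P (Q beats it: A:11>8 B:5>2 C:10>9)
P1 drop A (B beats it: Q:9>4 R:8>7)
P1→{B,C} P2→{Q,R}

Survivors P1:{B,C} P2:{Q,R}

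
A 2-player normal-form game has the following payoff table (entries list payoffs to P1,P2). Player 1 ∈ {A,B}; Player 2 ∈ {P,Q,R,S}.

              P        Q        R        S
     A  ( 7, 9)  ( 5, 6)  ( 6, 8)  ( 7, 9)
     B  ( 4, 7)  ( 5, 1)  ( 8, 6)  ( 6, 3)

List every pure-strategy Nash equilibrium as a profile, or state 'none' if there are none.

(A,P): NE
(A,Q): not NE [P2→S gives 9>6]
(A,R): not NE [P1→B gives 8>6; P2→S gives 9>8]
(A,S): NE
(B,P): not NE [P1→A gives 7>4]
(B,Q): not NE [P2→P gives 7>1]
(B,R): not NE [P2→P gives 7>6]
(B,S): not NE [P1→A gives 7>6; P2→P gives 7>3]

NE set: (A,P), (A,S)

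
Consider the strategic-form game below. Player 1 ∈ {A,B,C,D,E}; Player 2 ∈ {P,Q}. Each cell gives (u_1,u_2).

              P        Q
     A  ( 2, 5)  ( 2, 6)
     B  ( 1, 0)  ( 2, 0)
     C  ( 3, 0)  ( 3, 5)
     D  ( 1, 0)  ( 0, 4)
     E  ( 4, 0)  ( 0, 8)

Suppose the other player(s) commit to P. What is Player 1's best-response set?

u_1(A vs P) = 2
u_1(B vs P) = 1
u_1(C vs P) = 3
u_1(D vs P) = 1
u_1(E vs P) = 4
max payoff 4 at {E}

argmax u_1 = {E}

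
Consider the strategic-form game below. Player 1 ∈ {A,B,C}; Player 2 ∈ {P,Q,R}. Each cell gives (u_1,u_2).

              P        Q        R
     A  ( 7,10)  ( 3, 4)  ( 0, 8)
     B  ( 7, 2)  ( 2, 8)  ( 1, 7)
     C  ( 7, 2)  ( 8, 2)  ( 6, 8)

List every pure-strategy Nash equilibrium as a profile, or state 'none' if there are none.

Nash profiles: (A,P), (C,R)

(A,P): NE
(A,Q): not NE [P1→C gives 8>3; P2→P gives 10>4]
(A,R): not NE [P1→C gives 6>0; P2→P gives 10>8]
(B,P): not NE [P2→Q gives 8>2]
(B,Q): not NE [P1→C gives 8>2]
(B,R): not NE [P1→C gives 6>1; P2→Q gives 8>7]
(C,P): not NE [P2→R gives 8>2]
(C,Q): not NE [P2→R gives 8>2]
(C,R): NE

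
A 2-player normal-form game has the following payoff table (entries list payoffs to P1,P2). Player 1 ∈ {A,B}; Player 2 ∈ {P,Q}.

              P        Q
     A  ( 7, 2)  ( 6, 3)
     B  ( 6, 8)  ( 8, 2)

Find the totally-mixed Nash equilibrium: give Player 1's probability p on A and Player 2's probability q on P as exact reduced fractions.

P1 indiff ⇒ q·7+(1-q)·6 = q·6+(1-q)·8 ⇒ q(1) = (1-q)(2) ⇒ q = 2/3
P2 indiff ⇒ p·2+(1-p)·8 = p·3+(1-p)·2 ⇒ p(-1) = (1-p)(-6) ⇒ p = 6/7

P1 mixes 6/7 on A; P2 mixes 2/3 on P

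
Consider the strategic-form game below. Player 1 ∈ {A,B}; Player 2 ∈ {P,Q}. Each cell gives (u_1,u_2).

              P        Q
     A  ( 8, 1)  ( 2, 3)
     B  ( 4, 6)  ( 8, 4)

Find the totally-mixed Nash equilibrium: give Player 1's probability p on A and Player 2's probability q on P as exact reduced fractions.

P1 mixes 1/2 on A; P2 mixes 3/5 on P

P1 indiff ⇒ q·8+(1-q)·2 = q·4+(1-q)·8 ⇒ q(4) = (1-q)(6) ⇒ q = 3/5
P2 indiff ⇒ p·1+(1-p)·6 = p·3+(1-p)·4 ⇒ p(-2) = (1-p)(-2) ⇒ p = 1/2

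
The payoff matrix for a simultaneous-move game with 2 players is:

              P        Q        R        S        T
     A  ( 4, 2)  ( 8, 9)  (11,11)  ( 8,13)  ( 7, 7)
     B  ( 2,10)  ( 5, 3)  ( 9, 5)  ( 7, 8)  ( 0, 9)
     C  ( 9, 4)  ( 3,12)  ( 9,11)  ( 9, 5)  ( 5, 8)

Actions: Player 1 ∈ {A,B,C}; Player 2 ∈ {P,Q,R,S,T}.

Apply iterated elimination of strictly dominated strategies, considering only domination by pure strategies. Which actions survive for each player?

P1 drop B (A beats it: P:4>2 Q:8>5 R:11>9 S:8>7 T:7>0)
P2 drop P (Q beats it: A:9>2 C:12>4)
P2 drop T (Q beats it: A:9>7 C:12>8)
P1→{A,C} P2→{Q,R,S}

IESDS → P1:{A,C} P2:{Q,R,S}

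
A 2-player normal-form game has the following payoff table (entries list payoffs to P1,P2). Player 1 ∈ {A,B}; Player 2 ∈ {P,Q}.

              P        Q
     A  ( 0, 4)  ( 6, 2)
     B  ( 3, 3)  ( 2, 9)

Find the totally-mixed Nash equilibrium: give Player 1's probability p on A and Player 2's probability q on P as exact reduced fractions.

(p,q) = (3/4, 4/7)

P1 indiff ⇒ q·0+(1-q)·6 = q·3+(1-q)·2 ⇒ q(-3) = (1-q)(-4) ⇒ q = 4/7
P2 indiff ⇒ p·4+(1-p)·3 = p·2+(1-p)·9 ⇒ p(2) = (1-p)(6) ⇒ p = 3/4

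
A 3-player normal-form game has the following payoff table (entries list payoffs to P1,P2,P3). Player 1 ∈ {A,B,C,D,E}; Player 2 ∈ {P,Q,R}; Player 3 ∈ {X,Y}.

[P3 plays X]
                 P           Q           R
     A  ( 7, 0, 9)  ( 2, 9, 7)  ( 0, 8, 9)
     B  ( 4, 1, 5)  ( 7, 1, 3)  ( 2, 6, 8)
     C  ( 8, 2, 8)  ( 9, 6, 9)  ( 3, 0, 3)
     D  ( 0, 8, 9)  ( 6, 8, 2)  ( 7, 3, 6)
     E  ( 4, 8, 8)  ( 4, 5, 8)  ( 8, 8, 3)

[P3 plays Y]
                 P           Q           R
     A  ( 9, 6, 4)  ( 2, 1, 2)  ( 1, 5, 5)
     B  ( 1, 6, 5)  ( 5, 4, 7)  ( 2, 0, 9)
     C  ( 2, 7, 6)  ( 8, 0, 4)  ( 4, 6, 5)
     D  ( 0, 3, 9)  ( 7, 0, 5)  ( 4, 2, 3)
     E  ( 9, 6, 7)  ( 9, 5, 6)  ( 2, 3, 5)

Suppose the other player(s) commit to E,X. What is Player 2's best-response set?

u_2(P vs E,X) = 8
u_2(Q vs E,X) = 5
u_2(R vs E,X) = 8
max payoff 8 at {P,R}

argmax u_2 = {P,R}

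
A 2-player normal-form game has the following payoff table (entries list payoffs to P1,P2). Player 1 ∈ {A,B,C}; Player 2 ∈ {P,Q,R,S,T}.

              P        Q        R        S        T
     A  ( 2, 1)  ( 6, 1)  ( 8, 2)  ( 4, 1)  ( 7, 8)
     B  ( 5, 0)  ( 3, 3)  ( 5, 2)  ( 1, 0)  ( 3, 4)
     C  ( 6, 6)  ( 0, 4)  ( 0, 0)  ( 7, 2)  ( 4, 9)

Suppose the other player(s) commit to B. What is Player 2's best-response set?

P2 best: {T}

u_2(P vs B) = 0
u_2(Q vs B) = 3
u_2(R vs B) = 2
u_2(S vs B) = 0
u_2(T vs B) = 4
max payoff 4 at {T}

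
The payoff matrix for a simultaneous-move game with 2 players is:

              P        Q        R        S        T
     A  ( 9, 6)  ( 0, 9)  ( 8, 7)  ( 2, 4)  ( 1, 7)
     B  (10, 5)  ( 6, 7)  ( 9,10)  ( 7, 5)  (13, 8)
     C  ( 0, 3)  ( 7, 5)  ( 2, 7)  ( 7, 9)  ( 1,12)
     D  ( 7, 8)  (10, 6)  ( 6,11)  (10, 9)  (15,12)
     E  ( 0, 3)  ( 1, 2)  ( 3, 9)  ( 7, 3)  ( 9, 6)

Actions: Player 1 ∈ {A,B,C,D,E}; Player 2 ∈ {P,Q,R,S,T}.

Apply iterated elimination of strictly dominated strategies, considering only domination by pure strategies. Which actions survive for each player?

P1 drop A (B beats it: P:10>9 Q:6>0 R:9>8 S:7>2 T:13>1)
P1 drop C (D beats it: P:7>0 Q:10>7 R:6>2 S:10>7 T:15>1)
P1 drop E (D beats it: P:7>0 Q:10>1 R:6>3 S:10>7 T:15>9)
P2 drop P (R beats it: B:10>5 D:11>8)
P2 drop Q (R beats it: B:10>7 D:11>6)
P2 drop S (R beats it: B:10>5 D:11>9)
P1→{B,D} P2→{R,T}

Remaining: P1:{B,D} P2:{R,T}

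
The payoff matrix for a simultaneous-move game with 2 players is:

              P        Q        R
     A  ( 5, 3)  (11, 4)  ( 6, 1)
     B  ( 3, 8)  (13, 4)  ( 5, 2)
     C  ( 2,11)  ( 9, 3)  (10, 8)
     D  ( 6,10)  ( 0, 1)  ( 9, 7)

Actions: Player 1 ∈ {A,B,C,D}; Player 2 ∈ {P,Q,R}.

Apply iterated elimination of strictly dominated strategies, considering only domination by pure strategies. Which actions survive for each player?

P2 drop R (P beats it: A:3>1 B:8>2 C:11>8 D:10>7)
P1 drop C (A beats it: P:5>2 Q:11>9)
P1→{A,B,D} P2→{P,Q}

Survivors P1:{A,B,D} P2:{P,Q}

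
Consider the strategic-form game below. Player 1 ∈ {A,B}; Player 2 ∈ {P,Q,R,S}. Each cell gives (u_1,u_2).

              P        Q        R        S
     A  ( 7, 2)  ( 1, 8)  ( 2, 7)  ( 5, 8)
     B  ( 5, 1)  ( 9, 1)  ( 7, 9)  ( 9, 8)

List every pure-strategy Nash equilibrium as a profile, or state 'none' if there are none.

Nash profiles: (B,R)

(A,P): not NE [P2→S gives 8>2]
(A,Q): not NE [P1→B gives 9>1]
(A,R): not NE [P1→B gives 7>2; P2→S gives 8>7]
(A,S): not NE [P1→B gives 9>5]
(B,P): not NE [P1→A gives 7>5; P2→R gives 9>1]
(B,Q): not NE [P2→R gives 9>1]
(B,R): NE
(B,S): not NE [P2→R gives 9>8]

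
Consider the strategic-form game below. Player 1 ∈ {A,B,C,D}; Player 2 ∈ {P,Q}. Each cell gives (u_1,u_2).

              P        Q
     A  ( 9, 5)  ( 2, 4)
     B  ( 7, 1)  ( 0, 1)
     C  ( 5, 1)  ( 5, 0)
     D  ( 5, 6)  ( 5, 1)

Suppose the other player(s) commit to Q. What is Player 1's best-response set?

P1 best: {C,D}

u_1(A vs Q) = 2
u_1(B vs Q) = 0
u_1(C vs Q) = 5
u_1(D vs Q) = 5
max payoff 5 at {C,D}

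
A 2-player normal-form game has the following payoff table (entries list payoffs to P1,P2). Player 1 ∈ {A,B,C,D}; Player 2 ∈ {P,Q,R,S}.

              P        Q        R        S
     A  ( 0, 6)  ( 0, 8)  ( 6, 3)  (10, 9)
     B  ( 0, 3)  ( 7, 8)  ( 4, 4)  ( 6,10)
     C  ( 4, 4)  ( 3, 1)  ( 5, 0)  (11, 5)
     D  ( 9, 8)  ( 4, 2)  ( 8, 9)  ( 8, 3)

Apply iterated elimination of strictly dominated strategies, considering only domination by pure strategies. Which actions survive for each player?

P2 drop Q (S beats it: A:9>8 B:10>8 C:5>1 D:3>2)
P1 drop B (C beats it: P:4>0 R:5>4 S:11>6)
P1→{A,C,D} P2→{P,R,S}

Remaining: P1:{A,C,D} P2:{P,R,S}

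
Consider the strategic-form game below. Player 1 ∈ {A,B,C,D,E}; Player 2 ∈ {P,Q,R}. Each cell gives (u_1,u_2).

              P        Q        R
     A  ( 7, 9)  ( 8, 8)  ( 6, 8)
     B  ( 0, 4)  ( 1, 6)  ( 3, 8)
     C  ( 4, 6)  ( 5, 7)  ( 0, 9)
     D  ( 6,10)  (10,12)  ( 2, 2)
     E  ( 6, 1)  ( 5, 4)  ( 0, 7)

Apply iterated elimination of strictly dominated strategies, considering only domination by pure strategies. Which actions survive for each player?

Survivors P1:{A,D} P2:{P,Q}

P1 drop B (A beats it: P:7>0 Q:8>1 R:6>3)
P1 drop C (A beats it: P:7>4 Q:8>5 R:6>0)
P1 drop E (A beats it: P:7>6 Q:8>5 R:6>0)
P2 drop R (P beats it: A:9>8 D:10>2)
P1→{A,D} P2→{P,Q}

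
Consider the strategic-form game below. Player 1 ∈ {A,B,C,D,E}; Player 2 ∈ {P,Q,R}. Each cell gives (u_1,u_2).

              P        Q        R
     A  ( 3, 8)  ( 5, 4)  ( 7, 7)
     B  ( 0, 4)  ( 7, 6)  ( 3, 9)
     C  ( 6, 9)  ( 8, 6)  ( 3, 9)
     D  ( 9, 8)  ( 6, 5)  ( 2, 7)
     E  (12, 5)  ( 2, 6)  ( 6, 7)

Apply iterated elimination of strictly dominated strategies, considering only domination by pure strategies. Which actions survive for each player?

Survivors P1:{A,E} P2:{P,R}

P2 drop Q (R beats it: A:7>4 B:9>6 C:9>6 D:7>5 E:7>6)
P1 drop B (A beats it: P:3>0 R:7>3)
P1 drop C (E beats it: P:12>6 R:6>3)
P1 drop D (E beats it: P:12>9 R:6>2)
P1→{A,E} P2→{P,R}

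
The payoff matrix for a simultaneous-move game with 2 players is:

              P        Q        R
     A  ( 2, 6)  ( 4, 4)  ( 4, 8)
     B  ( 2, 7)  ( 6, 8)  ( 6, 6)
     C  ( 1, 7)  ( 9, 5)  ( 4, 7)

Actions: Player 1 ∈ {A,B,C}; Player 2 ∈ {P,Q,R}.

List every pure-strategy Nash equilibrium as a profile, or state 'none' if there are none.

(A,P): not NE [P2→R gives 8>6]
(A,Q): not NE [P1→C gives 9>4; P2→R gives 8>4]
(A,R): not NE [P1→B gives 6>4]
(B,P): not NE [P2→Q gives 8>7]
(B,Q): not NE [P1→C gives 9>6]
(B,R): not NE [P2→Q gives 8>6]
(C,P): not NE [P1→B gives 2>1]
(C,Q): not NE [P2→R gives 7>5]
(C,R): not NE [P1→B gives 6>4]

No pure NE.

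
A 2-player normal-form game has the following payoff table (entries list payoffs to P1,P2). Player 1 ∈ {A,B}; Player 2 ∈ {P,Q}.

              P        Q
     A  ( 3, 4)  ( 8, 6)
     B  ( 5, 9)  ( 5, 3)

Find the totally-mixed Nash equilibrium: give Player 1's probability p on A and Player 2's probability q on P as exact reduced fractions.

(p,q) = (3/4, 3/5)

P1 indiff ⇒ q·3+(1-q)·8 = q·5+(1-q)·5 ⇒ q(-2) = (1-q)(-3) ⇒ q = 3/5
P2 indiff ⇒ p·4+(1-p)·9 = p·6+(1-p)·3 ⇒ p(-2) = (1-p)(-6) ⇒ p = 3/4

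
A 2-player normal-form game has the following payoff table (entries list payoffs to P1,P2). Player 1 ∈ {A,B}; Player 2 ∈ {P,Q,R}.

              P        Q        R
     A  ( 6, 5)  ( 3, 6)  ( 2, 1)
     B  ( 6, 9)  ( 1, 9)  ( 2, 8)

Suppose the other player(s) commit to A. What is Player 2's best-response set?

P2 best: {Q}

u_2(P vs A) = 5
u_2(Q vs A) = 6
u_2(R vs A) = 1
max payoff 6 at {Q}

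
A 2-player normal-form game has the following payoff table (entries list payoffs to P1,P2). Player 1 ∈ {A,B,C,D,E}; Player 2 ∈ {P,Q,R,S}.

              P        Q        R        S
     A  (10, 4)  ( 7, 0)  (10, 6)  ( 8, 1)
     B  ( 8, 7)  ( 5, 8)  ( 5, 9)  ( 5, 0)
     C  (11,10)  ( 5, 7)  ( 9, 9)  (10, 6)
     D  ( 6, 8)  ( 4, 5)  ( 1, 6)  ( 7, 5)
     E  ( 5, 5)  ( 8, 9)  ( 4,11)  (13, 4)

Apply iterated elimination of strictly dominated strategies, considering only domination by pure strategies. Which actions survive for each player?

P1 drop B (A beats it: P:10>8 Q:7>5 R:10>5 S:8>5)
P1 drop D (A beats it: P:10>6 Q:7>4 R:10>1 S:8>7)
P2 drop Q (R beats it: A:6>0 C:9>7 E:11>9)
P2 drop S (P beats it: A:4>1 C:10>6 E:5>4)
P1 drop E (A beats it: P:10>5 R:10>4)
P1→{A,C} P2→{P,R}

IESDS → P1:{A,C} P2:{P,R}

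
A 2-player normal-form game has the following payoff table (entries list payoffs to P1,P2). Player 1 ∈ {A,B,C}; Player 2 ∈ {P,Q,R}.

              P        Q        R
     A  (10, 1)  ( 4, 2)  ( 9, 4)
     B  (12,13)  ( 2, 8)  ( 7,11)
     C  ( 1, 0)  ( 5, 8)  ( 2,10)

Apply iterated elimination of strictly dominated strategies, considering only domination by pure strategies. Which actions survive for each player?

Remaining: P1:{A,B} P2:{P,R}

P2 drop Q (R beats it: A:4>2 B:11>8 C:10>8)
P1 drop C (A beats it: P:10>1 R:9>2)
P1→{A,B} P2→{P,R}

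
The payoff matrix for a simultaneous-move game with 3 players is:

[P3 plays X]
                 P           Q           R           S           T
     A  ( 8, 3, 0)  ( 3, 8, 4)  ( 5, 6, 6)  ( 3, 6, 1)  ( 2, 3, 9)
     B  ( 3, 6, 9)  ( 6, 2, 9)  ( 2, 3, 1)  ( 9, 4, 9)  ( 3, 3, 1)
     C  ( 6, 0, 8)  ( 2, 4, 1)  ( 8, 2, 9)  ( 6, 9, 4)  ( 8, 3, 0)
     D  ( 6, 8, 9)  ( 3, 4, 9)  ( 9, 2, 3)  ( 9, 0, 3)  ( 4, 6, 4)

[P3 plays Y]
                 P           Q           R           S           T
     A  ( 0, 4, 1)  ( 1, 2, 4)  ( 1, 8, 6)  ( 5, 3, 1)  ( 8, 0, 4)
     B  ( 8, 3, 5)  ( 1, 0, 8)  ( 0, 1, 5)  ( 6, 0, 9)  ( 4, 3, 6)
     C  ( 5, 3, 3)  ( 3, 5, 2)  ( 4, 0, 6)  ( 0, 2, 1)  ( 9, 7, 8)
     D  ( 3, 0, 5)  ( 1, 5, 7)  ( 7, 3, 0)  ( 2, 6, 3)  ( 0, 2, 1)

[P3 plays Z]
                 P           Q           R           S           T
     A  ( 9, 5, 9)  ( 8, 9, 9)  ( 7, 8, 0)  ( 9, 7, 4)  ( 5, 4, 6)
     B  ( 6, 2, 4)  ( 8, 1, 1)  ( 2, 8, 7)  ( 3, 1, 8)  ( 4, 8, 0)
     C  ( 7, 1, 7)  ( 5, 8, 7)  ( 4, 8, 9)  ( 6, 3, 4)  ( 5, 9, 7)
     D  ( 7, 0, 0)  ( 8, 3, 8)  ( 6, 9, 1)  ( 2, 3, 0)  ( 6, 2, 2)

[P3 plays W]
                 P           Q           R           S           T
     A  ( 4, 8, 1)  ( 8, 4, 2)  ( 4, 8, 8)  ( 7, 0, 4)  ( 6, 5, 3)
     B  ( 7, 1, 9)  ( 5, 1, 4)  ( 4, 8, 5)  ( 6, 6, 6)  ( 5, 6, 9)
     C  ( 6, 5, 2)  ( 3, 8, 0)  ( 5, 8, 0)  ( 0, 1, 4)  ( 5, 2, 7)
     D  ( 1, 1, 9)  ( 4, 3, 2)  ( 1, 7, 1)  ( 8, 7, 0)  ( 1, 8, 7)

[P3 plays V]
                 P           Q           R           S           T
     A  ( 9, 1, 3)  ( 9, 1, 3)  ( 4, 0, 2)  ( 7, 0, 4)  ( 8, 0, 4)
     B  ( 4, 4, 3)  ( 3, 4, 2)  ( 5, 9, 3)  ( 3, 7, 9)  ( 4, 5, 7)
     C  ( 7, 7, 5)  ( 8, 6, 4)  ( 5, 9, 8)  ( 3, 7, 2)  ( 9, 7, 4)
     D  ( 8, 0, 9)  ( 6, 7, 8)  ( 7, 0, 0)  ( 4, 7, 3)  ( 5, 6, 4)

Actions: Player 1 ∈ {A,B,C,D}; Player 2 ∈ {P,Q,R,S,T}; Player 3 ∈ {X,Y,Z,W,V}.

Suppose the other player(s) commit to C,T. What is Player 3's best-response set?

argmax u_3 = {Y}

u_3(X vs C,T) = 0
u_3(Y vs C,T) = 8
u_3(Z vs C,T) = 7
u_3(W vs C,T) = 7
u_3(V vs C,T) = 4
max payoff 8 at {Y}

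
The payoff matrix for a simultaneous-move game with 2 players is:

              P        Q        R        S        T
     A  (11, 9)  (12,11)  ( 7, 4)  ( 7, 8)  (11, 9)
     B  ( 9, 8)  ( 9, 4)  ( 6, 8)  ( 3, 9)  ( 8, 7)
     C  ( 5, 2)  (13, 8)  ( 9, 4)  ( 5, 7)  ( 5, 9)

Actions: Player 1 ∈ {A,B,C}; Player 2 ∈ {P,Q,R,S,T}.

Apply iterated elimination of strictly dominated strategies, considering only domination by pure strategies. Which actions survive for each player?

P1 drop B (A beats it: P:11>9 Q:12>9 R:7>6 S:7>3 T:11>8)
P2 drop P (Q beats it: A:11>9 C:8>2)
P2 drop R (Q beats it: A:11>4 C:8>4)
P2 drop S (Q beats it: A:11>8 C:8>7)
P1→{A,C} P2→{Q,T}

Survivors P1:{A,C} P2:{Q,T}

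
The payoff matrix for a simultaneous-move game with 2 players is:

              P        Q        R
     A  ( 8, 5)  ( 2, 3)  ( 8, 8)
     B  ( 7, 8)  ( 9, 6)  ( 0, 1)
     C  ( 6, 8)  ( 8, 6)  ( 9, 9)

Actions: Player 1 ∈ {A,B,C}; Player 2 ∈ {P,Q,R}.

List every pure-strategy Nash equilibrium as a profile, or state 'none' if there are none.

(A,P): not NE [P2→R gives 8>5]
(A,Q): not NE [P1→B gives 9>2; P2→R gives 8>3]
(A,R): not NE [P1→C gives 9>8]
(B,P): not NE [P1→A gives 8>7]
(B,Q): not NE [P2→P gives 8>6]
(B,R): not NE [P1→C gives 9>0; P2→P gives 8>1]
(C,P): not NE [P1→A gives 8>6; P2→R gives 9>8]
(C,Q): not NE [P1→B gives 9>8; P2→R gives 9>6]
(C,R): NE

NE set: (C,R)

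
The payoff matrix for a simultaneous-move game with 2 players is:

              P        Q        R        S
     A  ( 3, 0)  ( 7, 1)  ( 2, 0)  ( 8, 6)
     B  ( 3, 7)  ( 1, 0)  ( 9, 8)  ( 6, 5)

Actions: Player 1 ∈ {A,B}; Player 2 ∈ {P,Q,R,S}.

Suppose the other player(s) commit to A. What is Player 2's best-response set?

argmax u_2 = {S}

u_2(P vs A) = 0
u_2(Q vs A) = 1
u_2(R vs A) = 0
u_2(S vs A) = 6
max payoff 6 at {S}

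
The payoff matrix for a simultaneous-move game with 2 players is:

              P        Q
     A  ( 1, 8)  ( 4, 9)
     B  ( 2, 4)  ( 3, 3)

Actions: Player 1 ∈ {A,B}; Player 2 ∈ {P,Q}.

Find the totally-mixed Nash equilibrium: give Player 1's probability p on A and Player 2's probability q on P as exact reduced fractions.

p=1/2, q=1/2

P1 indiff ⇒ q·1+(1-q)·4 = q·2+(1-q)·3 ⇒ q(-1) = (1-q)(-1) ⇒ q = 1/2
P2 indiff ⇒ p·8+(1-p)·4 = p·9+(1-p)·3 ⇒ p(-1) = (1-p)(-1) ⇒ p = 1/2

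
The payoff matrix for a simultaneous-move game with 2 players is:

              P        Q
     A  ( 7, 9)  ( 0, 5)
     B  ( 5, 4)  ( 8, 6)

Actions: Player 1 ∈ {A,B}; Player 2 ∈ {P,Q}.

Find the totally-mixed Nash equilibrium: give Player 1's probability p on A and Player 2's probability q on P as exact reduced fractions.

P1 indiff ⇒ q·7+(1-q)·0 = q·5+(1-q)·8 ⇒ q(2) = (1-q)(8) ⇒ q = 4/5
P2 indiff ⇒ p·9+(1-p)·4 = p·5+(1-p)·6 ⇒ p(4) = (1-p)(2) ⇒ p = 1/3

P1 mixes 1/3 on A; P2 mixes 4/5 on P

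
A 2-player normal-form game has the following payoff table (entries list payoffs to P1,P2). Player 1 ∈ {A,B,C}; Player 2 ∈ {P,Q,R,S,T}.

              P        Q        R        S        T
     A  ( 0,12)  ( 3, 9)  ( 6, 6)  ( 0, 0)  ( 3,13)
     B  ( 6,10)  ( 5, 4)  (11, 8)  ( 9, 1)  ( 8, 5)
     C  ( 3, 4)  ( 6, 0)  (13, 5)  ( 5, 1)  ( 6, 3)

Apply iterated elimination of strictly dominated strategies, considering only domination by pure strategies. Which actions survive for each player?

P1 drop A (B beats it: P:6>0 Q:5>3 R:11>6 S:9>0 T:8>3)
P2 drop Q (P beats it: B:10>4 C:4>0)
P2 drop S (P beats it: B:10>1 C:4>1)
P2 drop T (P beats it: B:10>5 C:4>3)
P1→{B,C} P2→{P,R}

IESDS → P1:{B,C} P2:{P,R}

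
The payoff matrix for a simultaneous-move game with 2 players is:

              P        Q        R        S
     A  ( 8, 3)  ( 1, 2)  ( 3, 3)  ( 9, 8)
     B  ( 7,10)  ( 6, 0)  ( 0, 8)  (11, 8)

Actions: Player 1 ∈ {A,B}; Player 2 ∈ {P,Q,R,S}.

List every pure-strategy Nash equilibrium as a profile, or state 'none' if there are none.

Equilibria: none

(A,P): not NE [P2→S gives 8>3]
(A,Q): not NE [P1→B gives 6>1; P2→S gives 8>2]
(A,R): not NE [P2→S gives 8>3]
(A,S): not NE [P1→B gives 11>9]
(B,P): not NE [P1→A gives 8>7]
(B,Q): not NE [P2→P gives 10>0]
(B,R): not NE [P1→A gives 3>0; P2→P gives 10>8]
(B,S): not NE [P2→P gives 10>8]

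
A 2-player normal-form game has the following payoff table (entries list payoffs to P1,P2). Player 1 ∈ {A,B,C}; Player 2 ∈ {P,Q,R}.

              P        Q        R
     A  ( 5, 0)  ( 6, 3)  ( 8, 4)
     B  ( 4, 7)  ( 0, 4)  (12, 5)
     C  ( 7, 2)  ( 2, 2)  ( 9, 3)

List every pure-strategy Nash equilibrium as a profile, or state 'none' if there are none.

(A,P): not NE [P1→C gives 7>5; P2→R gives 4>0]
(A,Q): not NE [P2→R gives 4>3]
(A,R): not NE [P1→B gives 12>8]
(B,P): not NE [P1→C gives 7>4]
(B,Q): not NE [P1→A gives 6>0; P2→P gives 7>4]
(B,R): not NE [P2→P gives 7>5]
(C,P): not NE [P2→R gives 3>2]
(C,Q): not NE [P1→A gives 6>2; P2→R gives 3>2]
(C,R): not NE [P1→B gives 12>9]

No pure NE.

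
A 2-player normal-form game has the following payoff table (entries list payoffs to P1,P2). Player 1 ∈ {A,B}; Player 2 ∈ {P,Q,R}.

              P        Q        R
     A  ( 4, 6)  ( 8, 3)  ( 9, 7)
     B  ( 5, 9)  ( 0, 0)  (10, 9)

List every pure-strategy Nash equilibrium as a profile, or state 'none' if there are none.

NE set: (B,P), (B,R)

(A,P): not NE [P1→B gives 5>4; P2→R gives 7>6]
(A,Q): not NE [P2→R gives 7>3]
(A,R): not NE [P1→B gives 10>9]
(B,P): NE
(B,Q): not NE [P1→A gives 8>0; P2→R gives 9>0]
(B,R): NE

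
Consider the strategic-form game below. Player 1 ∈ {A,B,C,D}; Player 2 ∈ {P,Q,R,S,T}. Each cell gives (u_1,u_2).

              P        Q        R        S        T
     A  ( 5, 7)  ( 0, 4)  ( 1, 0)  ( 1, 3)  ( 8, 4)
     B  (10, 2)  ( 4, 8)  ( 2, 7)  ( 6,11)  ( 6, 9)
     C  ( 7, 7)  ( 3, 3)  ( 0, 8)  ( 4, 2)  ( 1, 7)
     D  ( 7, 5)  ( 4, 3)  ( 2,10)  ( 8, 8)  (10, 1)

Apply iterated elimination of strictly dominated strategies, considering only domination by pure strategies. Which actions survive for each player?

P1 drop A (D beats it: P:7>5 Q:4>0 R:2>1 S:8>1 T:10>8)
P1 drop C (B beats it: P:10>7 Q:4>3 R:2>0 S:6>4 T:6>1)
P2 drop P (R beats it: B:7>2 D:10>5)
P2 drop Q (S beats it: B:11>8 D:8>3)
P2 drop T (S beats it: B:11>9 D:8>1)
P1→{B,D} P2→{R,S}

Remaining: P1:{B,D} P2:{R,S}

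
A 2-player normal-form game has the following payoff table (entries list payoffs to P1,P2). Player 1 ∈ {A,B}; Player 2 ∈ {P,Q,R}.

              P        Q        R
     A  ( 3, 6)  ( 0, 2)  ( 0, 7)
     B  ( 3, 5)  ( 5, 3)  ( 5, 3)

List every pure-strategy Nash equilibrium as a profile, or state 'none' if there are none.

(A,P): not NE [P2→R gives 7>6]
(A,Q): not NE [P1→B gives 5>0; P2→R gives 7>2]
(A,R): not NE [P1→B gives 5>0]
(B,P): NE
(B,Q): not NE [P2→P gives 5>3]
(B,R): not NE [P2→P gives 5>3]

NE set: (B,P)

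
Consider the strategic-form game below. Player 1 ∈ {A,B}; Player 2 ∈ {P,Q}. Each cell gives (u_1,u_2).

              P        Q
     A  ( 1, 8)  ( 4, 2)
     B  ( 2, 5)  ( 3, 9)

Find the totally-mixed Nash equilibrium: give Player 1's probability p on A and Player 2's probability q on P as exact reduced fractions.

P1 indiff ⇒ q·1+(1-q)·4 = q·2+(1-q)·3 ⇒ q(-1) = (1-q)(-1) ⇒ q = 1/2
P2 indiff ⇒ p·8+(1-p)·5 = p·2+(1-p)·9 ⇒ p(6) = (1-p)(4) ⇒ p = 2/5

P1 mixes 2/5 on A; P2 mixes 1/2 on P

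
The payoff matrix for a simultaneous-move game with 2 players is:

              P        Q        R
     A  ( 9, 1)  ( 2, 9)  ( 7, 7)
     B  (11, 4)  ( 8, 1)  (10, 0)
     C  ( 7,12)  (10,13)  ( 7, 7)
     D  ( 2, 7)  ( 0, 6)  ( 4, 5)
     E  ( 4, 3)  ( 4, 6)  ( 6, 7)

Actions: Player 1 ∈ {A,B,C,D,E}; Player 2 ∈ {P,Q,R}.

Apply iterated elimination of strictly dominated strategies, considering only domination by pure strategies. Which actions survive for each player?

Survivors P1:{B,C} P2:{P,Q}

P1 drop A (B beats it: P:11>9 Q:8>2 R:10>7)
P1 drop D (B beats it: P:11>2 Q:8>0 R:10>4)
P1 drop E (B beats it: P:11>4 Q:8>4 R:10>6)
P2 drop R (P beats it: B:4>0 C:12>7)
P1→{B,C} P2→{P,Q}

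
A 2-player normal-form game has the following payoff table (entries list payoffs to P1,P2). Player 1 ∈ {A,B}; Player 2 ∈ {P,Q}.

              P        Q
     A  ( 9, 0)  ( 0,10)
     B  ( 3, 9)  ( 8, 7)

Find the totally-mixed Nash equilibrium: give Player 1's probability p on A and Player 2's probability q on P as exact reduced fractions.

P1 indiff ⇒ q·9+(1-q)·0 = q·3+(1-q)·8 ⇒ q(6) = (1-q)(8) ⇒ q = 4/7
P2 indiff ⇒ p·0+(1-p)·9 = p·10+(1-p)·7 ⇒ p(-10) = (1-p)(-2) ⇒ p = 1/6

(p,q) = (1/6, 4/7)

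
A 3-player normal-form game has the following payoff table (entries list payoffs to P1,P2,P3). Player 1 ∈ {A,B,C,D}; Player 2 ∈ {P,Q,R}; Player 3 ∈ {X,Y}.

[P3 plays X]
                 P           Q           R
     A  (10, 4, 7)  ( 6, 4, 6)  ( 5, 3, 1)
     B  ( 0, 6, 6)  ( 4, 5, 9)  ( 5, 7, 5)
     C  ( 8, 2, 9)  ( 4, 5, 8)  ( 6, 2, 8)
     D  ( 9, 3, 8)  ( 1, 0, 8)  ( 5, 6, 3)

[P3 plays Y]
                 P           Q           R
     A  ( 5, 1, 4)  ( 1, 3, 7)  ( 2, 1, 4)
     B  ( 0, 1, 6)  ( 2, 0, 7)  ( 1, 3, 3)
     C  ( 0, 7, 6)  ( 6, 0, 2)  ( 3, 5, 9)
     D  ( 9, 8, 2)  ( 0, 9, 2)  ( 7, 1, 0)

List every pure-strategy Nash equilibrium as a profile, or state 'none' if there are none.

(A,P,X): NE
(A,P,Y): not NE [P1→D gives 9>5; P2→Q gives 3>1; P3→X gives 7>4]
(A,Q,X): not NE [P3→Y gives 7>6]
(A,Q,Y): not NE [P1→C gives 6>1]
(A,R,X): not NE [P1→C gives 6>5; P2→Q gives 4>3; P3→Y gives 4>1]
(A,R,Y): not NE [P1→D gives 7>2; P2→Q gives 3>1]
(B,P,X): not NE [P1→A gives 10>0; P2→R gives 7>6]
(B,P,Y): not NE [P1→D gives 9>0; P2→R gives 3>1]
(B,Q,X): not NE [P1→A gives 6>4; P2→R gives 7>5]
(B,Q,Y): not NE [P1→C gives 6>2; P2→R gives 3>0; P3→X gives 9>7]
(B,R,X): not NE [P1→C gives 6>5]
(B,R,Y): not NE [P1→D gives 7>1; P3→X gives 5>3]
(C,P,X): not NE [P1→A gives 10>8; P2→Q gives 5>2]
(C,P,Y): not NE [P1→D gives 9>0; P3→X gives 9>6]
(C,Q,X): not NE [P1→A gives 6>4]
(C,Q,Y): not NE [P2→P gives 7>0; P3→X gives 8>2]
(C,R,X): not NE [P2→Q gives 5>2; P3→Y gives 9>8]
(C,R,Y): not NE [P1→D gives 7>3; P2→P gives 7>5]
(D,P,X): not NE [P1→A gives 10>9; P2→R gives 6>3]
(D,P,Y): not NE [P2→Q gives 9>8; P3→X gives 8>2]
(D,Q,X): not NE [P1→A gives 6>1; P2→R gives 6>0]
(D,Q,Y): not NE [P1→C gives 6>0; P3→X gives 8>2]
(D,R,X): not NE [P1→C gives 6>5]
(D,R,Y): not NE [P2→Q gives 9>1; P3→X gives 3>0]

NE set: (A,P,X)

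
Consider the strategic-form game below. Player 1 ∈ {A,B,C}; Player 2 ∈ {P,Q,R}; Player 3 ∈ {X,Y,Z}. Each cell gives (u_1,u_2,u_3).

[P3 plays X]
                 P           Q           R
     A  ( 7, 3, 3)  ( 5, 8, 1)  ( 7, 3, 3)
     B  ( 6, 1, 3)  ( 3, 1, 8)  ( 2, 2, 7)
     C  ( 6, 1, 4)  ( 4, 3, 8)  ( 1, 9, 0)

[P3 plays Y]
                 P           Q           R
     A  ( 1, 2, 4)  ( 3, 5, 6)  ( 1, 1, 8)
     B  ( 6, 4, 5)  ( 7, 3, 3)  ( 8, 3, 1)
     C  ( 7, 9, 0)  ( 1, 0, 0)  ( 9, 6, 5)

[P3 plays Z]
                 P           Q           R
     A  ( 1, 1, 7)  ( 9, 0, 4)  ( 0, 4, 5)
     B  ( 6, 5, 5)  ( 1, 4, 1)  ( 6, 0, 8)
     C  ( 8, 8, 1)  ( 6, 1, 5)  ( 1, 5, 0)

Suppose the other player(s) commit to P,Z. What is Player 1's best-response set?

u_1(A vs P,Z) = 1
u_1(B vs P,Z) = 6
u_1(C vs P,Z) = 8
max payoff 8 at {C}

P1 best: {C}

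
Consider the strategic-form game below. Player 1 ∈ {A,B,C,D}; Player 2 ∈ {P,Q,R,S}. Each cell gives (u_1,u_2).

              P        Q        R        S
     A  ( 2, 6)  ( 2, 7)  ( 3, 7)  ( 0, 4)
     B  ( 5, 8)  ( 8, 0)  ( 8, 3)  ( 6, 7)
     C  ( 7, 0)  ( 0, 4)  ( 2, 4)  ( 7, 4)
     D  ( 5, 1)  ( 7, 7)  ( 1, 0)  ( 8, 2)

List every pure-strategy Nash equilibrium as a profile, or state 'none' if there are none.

PSNE: ∅

(A,P): not NE [P1→C gives 7>2; P2→R gives 7>6]
(A,Q): not NE [P1→B gives 8>2]
(A,R): not NE [P1→B gives 8>3]
(A,S): not NE [P1→D gives 8>0; P2→R gives 7>4]
(B,P): not NE [P1→C gives 7>5]
(B,Q): not NE [P2→P gives 8>0]
(B,R): not NE [P2→P gives 8>3]
(B,S): not NE [P1→D gives 8>6; P2→P gives 8>7]
(C,P): not NE [P2→S gives 4>0]
(C,Q): not NE [P1→B gives 8>0]
(C,R): not NE [P1→B gives 8>2]
(C,S): not NE [P1→D gives 8>7]
(D,P): not NE [P1→C gives 7>5; P2→Q gives 7>1]
(D,Q): not NE [P1→B gives 8>7]
(D,R): not NE [P1→B gives 8>1; P2→Q gives 7>0]
(D,S): not NE [P2→Q gives 7>2]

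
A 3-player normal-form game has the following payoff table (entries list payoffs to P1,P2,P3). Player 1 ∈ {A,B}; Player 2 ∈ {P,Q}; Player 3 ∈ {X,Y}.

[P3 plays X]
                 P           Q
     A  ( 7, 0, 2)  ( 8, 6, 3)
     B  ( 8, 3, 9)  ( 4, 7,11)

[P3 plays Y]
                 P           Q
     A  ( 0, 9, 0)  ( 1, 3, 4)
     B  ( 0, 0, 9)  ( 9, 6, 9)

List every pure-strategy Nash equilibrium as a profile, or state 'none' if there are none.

(A,P,X): not NE [P1→B gives 8>7; P2→Q gives 6>0]
(A,P,Y): not NE [P3→X gives 2>0]
(A,Q,X): not NE [P3→Y gives 4>3]
(A,Q,Y): not NE [P1→B gives 9>1; P2→P gives 9>3]
(B,P,X): not NE [P2→Q gives 7>3]
(B,P,Y): not NE [P2→Q gives 6>0]
(B,Q,X): not NE [P1→A gives 8>4]
(B,Q,Y): not NE [P3→X gives 11>9]

Equilibria: none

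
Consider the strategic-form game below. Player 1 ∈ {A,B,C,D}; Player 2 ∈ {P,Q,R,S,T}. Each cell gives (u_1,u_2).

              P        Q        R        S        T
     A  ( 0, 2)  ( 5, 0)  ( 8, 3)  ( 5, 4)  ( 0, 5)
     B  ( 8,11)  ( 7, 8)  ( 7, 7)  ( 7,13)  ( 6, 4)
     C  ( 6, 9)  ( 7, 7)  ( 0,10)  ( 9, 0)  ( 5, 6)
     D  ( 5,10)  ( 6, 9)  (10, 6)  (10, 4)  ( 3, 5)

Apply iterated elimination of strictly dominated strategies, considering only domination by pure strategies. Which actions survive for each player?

IESDS → P1:{B,C,D} P2:{P,R,S}

P1 drop A (D beats it: P:5>0 Q:6>5 R:10>8 S:10>5 T:3>0)
P2 drop Q (P beats it: B:11>8 C:9>7 D:10>9)
P2 drop T (P beats it: B:11>4 C:9>6 D:10>5)
P1→{B,C,D} P2→{P,R,S}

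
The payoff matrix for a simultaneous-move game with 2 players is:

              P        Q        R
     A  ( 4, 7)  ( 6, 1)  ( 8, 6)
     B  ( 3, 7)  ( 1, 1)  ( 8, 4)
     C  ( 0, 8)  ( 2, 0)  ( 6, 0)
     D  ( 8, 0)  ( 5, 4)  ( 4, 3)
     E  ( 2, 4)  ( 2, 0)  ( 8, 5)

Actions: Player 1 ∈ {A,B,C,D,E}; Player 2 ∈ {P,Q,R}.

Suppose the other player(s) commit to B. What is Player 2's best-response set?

u_2(P vs B) = 7
u_2(Q vs B) = 1
u_2(R vs B) = 4
max payoff 7 at {P}

argmax u_2 = {P}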